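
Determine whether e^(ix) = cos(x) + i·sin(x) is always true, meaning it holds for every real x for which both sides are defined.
Yes, this is an identity.

Claim: e^(ix) = cos(x) + i·sin(x).
Reasoning: Euler's formula. Expand e^(ix) = Σ (ix)^k / k!. Since i² = -1, the even-k terms are Σ (-1)^m x^(2m)/(2m)! = cos(x) and the odd-k terms are i · Σ (-1)^m x^(2m+1)/(2m+1)! = i·sin(x).
So the two sides agree for every real x for which both sides are defined.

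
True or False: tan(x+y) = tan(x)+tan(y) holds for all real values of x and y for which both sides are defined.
False.

Claim: tan(x+y) = tan(x)+tan(y).
Test a specific point where both sides are defined: x = 2π/3, y = -π/3.
LHS = tan(x+y) ≈ 1.7321
RHS = tan(x)+tan(y) ≈ -3.4641
Since 1.7321 ≠ -3.4641, the equation fails at this point, so it cannot hold for all real values of x and y for which both sides are defined.
The correct formula is tan(x+y) = (tan(x) + tan(y))/(1 - tan(x)tan(y)).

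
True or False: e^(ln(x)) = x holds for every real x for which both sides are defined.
Claim: e^(ln(x)) = x.
Reasoning: For x > 0, ln(x) is by definition the exponent p such that e^p = x. Raising e to that exponent therefore returns x: e^(ln x) = x.
So the two sides agree for every real x for which both sides are defined.

Conclusion: True.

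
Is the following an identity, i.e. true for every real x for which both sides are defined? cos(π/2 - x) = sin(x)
Yes, this is an identity.

Claim: cos(π/2 - x) = sin(x).
Reasoning: Use cos(u - v) = cos(u)cos(v) + sin(u)sin(v) with u = π/2, v = x: cos(π/2)cos(x) + sin(π/2)sin(x) = 0·cos(x) + 1·sin(x) = sin(x).
So the two sides agree for every real x for which both sides are defined.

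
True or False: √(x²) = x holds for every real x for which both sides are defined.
Claim: √(x²) = x.
Test a specific point where both sides are defined: x = -2.
LHS = √(x²) ≈ 2.0000
RHS = x ≈ -2.0000
Since 2.0000 ≠ -2.0000, the equation fails at this point, so it cannot hold for every real x for which both sides are defined.
√(x²) = |x|, which differs from x whenever x < 0 (both sides are defined for every real x).

Conclusion: False.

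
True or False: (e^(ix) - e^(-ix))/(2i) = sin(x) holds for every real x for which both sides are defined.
True.

Claim: (e^(ix) - e^(-ix))/(2i) = sin(x).
Reasoning: By Euler's formula e^(ix) = cos(x) + i·sin(x) and e^(-ix) = cos(x) - i·sin(x). Subtracting cancels the cosine terms: e^(ix) - e^(-ix) = 2i·sin(x); divide by 2i.
So the two sides agree for every real x for which both sides are defined.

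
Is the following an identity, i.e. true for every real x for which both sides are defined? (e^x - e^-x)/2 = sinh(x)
Claim: (e^x - e^-x)/2 = sinh(x).
Reasoning: This is exactly the definition of the hyperbolic sine: sinh(x) := (e^x - e^-x)/2.
So the two sides agree for every real x for which both sides are defined.

Conclusion: Yes, this is an identity.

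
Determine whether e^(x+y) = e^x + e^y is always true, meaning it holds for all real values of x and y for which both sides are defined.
Claim: e^(x+y) = e^x + e^y.
Test a specific point where both sides are defined: x = -3, y = 4.
LHS = e^(x+y) ≈ 2.7183
RHS = e^x + e^y ≈ 54.6479
Since 2.7183 ≠ 54.6479, the equation fails at this point, so it cannot hold for all real values of x and y for which both sides are defined.
The correct rule is e^(x+y) = e^x · e^y (a product, not a sum).

Conclusion: No, this is NOT an identity.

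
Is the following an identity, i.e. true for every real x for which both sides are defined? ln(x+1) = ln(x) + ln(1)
No, this is NOT an identity.

Claim: ln(x+1) = ln(x) + ln(1).
Test a specific point where both sides are defined: x = 3/2.
LHS = ln(x+1) ≈ 0.9163
RHS = ln(x) + ln(1) ≈ 0.4055
Since 0.9163 ≠ 0.4055, the equation fails at this point, so it cannot hold for every real x for which both sides are defined.
ln(1) = 0, so the right side is just ln(x), which differs from ln(x+1).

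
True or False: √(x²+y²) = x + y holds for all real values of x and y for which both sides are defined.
False.

Claim: √(x²+y²) = x + y.
Test a specific point where both sides are defined: x = 1/2, y = 3/2.
LHS = √(x²+y²) ≈ 1.5811
RHS = x + y ≈ 2.0000
Since 1.5811 ≠ 2.0000, the equation fails at this point, so it cannot hold for all real values of x and y for which both sides are defined.
(x+y)² = x² + 2xy + y², not x² + y², so the square root does not split this way.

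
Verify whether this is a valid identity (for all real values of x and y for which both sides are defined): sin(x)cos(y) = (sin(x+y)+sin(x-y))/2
Yes, this is an identity.

Claim: sin(x)cos(y) = (sin(x+y)+sin(x-y))/2.
Reasoning: sin(x+y) = sin(x)cos(y) + cos(x)sin(y) and sin(x-y) = sin(x)cos(y) - cos(x)sin(y). Adding, sin(x+y) + sin(x-y) = 2sin(x)cos(y); divide by 2.
So the two sides agree for all real values of x and y for which both sides are defined.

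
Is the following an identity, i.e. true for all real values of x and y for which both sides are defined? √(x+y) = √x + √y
No, this is NOT an identity.

Claim: √(x+y) = √x + √y.
Test a specific point where both sides are defined: x = 1/2, y = 1.
LHS = √(x+y) ≈ 1.2247
RHS = √x + √y ≈ 1.7071
Since 1.2247 ≠ 1.7071, the equation fails at this point, so it cannot hold for all real values of x and y for which both sides are defined.
Squaring the right side gives x + 2√(xy) + y, not x + y.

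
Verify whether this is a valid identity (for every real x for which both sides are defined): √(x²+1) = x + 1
No, this is NOT an identity.

Claim: √(x²+1) = x + 1.
Test a specific point where both sides are defined: x = 4.
LHS = √(x²+1) ≈ 4.1231
RHS = x + 1 ≈ 5.0000
Since 4.1231 ≠ 5.0000, the equation fails at this point, so it cannot hold for every real x for which both sides are defined.
(x+1)² = x² + 2x + 1 ≠ x² + 1 unless x = 0.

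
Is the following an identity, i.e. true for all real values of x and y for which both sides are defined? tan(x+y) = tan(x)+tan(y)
Claim: tan(x+y) = tan(x)+tan(y).
Test a specific point where both sides are defined: x = π/3, y = -π/4.
LHS = tan(x+y) ≈ 0.2679
RHS = tan(x)+tan(y) ≈ 0.7321
Since 0.2679 ≠ 0.7321, the equation fails at this point, so it cannot hold for all real values of x and y for which both sides are defined.
The correct formula is tan(x+y) = (tan(x) + tan(y))/(1 - tan(x)tan(y)).

Conclusion: No, this is NOT an identity.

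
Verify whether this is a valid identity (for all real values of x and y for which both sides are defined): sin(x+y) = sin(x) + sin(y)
No, this is NOT an identity.

Claim: sin(x+y) = sin(x) + sin(y).
Test a specific point where both sides are defined: x = -π/3, y = -π/4.
LHS = sin(x+y) ≈ -0.9659
RHS = sin(x) + sin(y) ≈ -1.5731
Since -0.9659 ≠ -1.5731, the equation fails at this point, so it cannot hold for all real values of x and y for which both sides are defined.
The correct expansion is sin(x+y) = sin(x)cos(y) + cos(x)sin(y); sine is not additive.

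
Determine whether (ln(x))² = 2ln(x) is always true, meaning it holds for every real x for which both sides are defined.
Claim: (ln(x))² = 2ln(x).
Test a specific point where both sides are defined: x = 2.
LHS = (ln(x))² ≈ 0.4805
RHS = 2ln(x) ≈ 1.3863
Since 0.4805 ≠ 1.3863, the equation fails at this point, so it cannot hold for every real x for which both sides are defined.
2ln(x) equals ln(x²), which is not the same as (ln x)².

Conclusion: No, this is NOT an identity.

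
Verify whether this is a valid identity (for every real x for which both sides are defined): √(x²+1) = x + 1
No, this is NOT an identity.

Claim: √(x²+1) = x + 1.
Test a specific point where both sides are defined: x = 5.
LHS = √(x²+1) ≈ 5.0990
RHS = x + 1 ≈ 6.0000
Since 5.0990 ≠ 6.0000, the equation fails at this point, so it cannot hold for every real x for which both sides are defined.
(x+1)² = x² + 2x + 1 ≠ x² + 1 unless x = 0.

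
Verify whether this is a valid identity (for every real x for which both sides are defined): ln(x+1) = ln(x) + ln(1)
Claim: ln(x+1) = ln(x) + ln(1).
Test a specific point where both sides are defined: x = 3/2.
LHS = ln(x+1) ≈ 0.9163
RHS = ln(x) + ln(1) ≈ 0.4055
Since 0.9163 ≠ 0.4055, the equation fails at this point, so it cannot hold for every real x for which both sides are defined.
ln(1) = 0, so the right side is just ln(x), which differs from ln(x+1).

Conclusion: No, this is NOT an identity.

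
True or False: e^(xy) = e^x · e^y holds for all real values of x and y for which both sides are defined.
False.

Claim: e^(xy) = e^x · e^y.
Test a specific point where both sides are defined: x = 1/2, y = -3.
LHS = e^(xy) ≈ 0.2231
RHS = e^x · e^y ≈ 0.0821
Since 0.2231 ≠ 0.0821, the equation fails at this point, so it cannot hold for all real values of x and y for which both sides are defined.
e^x · e^y = e^(x+y), not e^(xy).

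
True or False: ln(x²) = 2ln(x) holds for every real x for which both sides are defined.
True.

Claim: ln(x²) = 2ln(x).
Reasoning: The right side requires x > 0. For x > 0, x² = (e^(ln x))² = e^(2ln x), so ln(x²) = 2ln(x). (For x < 0 the right side is undefined, so those values are outside the claim.)
So the two sides agree for every real x for which both sides are defined.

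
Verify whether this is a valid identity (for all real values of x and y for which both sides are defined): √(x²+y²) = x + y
No, this is NOT an identity.

Claim: √(x²+y²) = x + y.
Test a specific point where both sides are defined: x = -1, y = -2.
LHS = √(x²+y²) ≈ 2.2361
RHS = x + y ≈ -3.0000
Since 2.2361 ≠ -3.0000, the equation fails at this point, so it cannot hold for all real values of x and y for which both sides are defined.
(x+y)² = x² + 2xy + y², not x² + y², so the square root does not split this way.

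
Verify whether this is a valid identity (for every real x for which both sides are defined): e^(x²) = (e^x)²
Claim: e^(x²) = (e^x)².
Test a specific point where both sides are defined: x = -3.
LHS = e^(x²) ≈ 8103.0839
RHS = (e^x)² ≈ 0.0025
Since 8103.0839 ≠ 0.0025, the equation fails at this point, so it cannot hold for every real x for which both sides are defined.
(e^x)² = e^(2x), and 2x ≠ x² in general.

Conclusion: No, this is NOT an identity.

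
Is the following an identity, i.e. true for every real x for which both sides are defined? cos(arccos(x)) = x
Claim: cos(arccos(x)) = x.
Reasoning: For -1 ≤ x ≤ 1 (where arccos is defined), arccos(x) is by definition an angle whose cosine equals x. Taking the cosine of that angle returns x. (Note the other order, arccos(cos x) = x, is NOT an identity.)
So the two sides agree for every real x for which both sides are defined.

Conclusion: Yes, this is an identity.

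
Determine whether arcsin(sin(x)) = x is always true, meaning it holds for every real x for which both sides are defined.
No, this is NOT an identity.

Claim: arcsin(sin(x)) = x.
Test a specific point where both sides are defined: x = 2π/3.
LHS = arcsin(sin(x)) ≈ 1.0472
RHS = x ≈ 2.0944
Since 1.0472 ≠ 2.0944, the equation fails at this point, so it cannot hold for every real x for which both sides are defined.
arcsin only returns values in [-π/2, π/2], so arcsin(sin(x)) = x holds only for x in that interval, not for all real x.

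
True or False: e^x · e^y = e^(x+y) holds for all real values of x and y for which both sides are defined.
True.

Claim: e^x · e^y = e^(x+y).
Reasoning: This is the law of exponents for a common base: multiplying powers adds exponents. E.g. from the series, (Σ x^j/j!)(Σ y^k/k!) = Σ_m (Σ_{j+k=m} x^j y^k/(j!k!)) = Σ_m (x+y)^m/m! by the binomial theorem.
So the two sides agree for all real values of x and y for which both sides are defined.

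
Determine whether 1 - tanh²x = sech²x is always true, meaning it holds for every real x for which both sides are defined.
Yes, this is an identity.

Claim: 1 - tanh²x = sech²x.
Reasoning: Divide cosh²x - sinh²x = 1 through by cosh²x (never zero): 1 - tanh²x = 1/cosh²x = sech²x.
So the two sides agree for every real x for which both sides are defined.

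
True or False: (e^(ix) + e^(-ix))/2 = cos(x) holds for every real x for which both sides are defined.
Claim: (e^(ix) + e^(-ix))/2 = cos(x).
Reasoning: By Euler's formula e^(ix) = cos(x) + i·sin(x) and e^(-ix) = cos(x) - i·sin(x). Adding cancels the sine terms: e^(ix) + e^(-ix) = 2cos(x); divide by 2.
So the two sides agree for every real x for which both sides are defined.

Conclusion: True.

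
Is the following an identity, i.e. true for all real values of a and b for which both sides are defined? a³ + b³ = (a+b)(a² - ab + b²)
Yes, this is an identity.

Claim: a³ + b³ = (a+b)(a² - ab + b²).
Reasoning: Expand the right side: (a+b)(a² - ab + b²) = a³ - a²b + ab² + a²b - ab² + b³ = a³ + b³ (the middle terms cancel in pairs).
So the two sides agree for all real values of a and b for which both sides are defined.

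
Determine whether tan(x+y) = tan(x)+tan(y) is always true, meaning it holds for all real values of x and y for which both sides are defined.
Claim: tan(x+y) = tan(x)+tan(y).
Test a specific point where both sides are defined: x = 3π/4, y = -π/6.
LHS = tan(x+y) ≈ -3.7321
RHS = tan(x)+tan(y) ≈ -1.5774
Since -3.7321 ≠ -1.5774, the equation fails at this point, so it cannot hold for all real values of x and y for which both sides are defined.
The correct formula is tan(x+y) = (tan(x) + tan(y))/(1 - tan(x)tan(y)).

Conclusion: No, this is NOT an identity.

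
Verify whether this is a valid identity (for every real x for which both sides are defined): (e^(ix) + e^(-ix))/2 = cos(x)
Yes, this is an identity.

Claim: (e^(ix) + e^(-ix))/2 = cos(x).
Reasoning: By Euler's formula e^(ix) = cos(x) + i·sin(x) and e^(-ix) = cos(x) - i·sin(x). Adding cancels the sine terms: e^(ix) + e^(-ix) = 2cos(x); divide by 2.
So the two sides agree for every real x for which both sides are defined.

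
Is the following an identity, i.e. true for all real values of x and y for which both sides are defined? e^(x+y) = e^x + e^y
Claim: e^(x+y) = e^x + e^y.
Test a specific point where both sides are defined: x = 1/2, y = -1.
LHS = e^(x+y) ≈ 0.6065
RHS = e^x + e^y ≈ 2.0166
Since 0.6065 ≠ 2.0166, the equation fails at this point, so it cannot hold for all real values of x and y for which both sides are defined.
The correct rule is e^(x+y) = e^x · e^y (a product, not a sum).

Conclusion: No, this is NOT an identity.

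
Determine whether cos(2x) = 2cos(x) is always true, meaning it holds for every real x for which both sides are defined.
Claim: cos(2x) = 2cos(x).
Test a specific point where both sides are defined: x = -π/4.
LHS = cos(2x) ≈ 0.0000
RHS = 2cos(x) ≈ 1.4142
Since 0.0000 ≠ 1.4142, the equation fails at this point, so it cannot hold for every real x for which both sides are defined.
The correct double-angle formula is cos(2x) = cos²x - sin²x.

Conclusion: No, this is NOT an identity.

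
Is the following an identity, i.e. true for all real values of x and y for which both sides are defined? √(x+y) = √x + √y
No, this is NOT an identity.

Claim: √(x+y) = √x + √y.
Test a specific point where both sides are defined: x = 3/2, y = 1/2.
LHS = √(x+y) ≈ 1.4142
RHS = √x + √y ≈ 1.9319
Since 1.4142 ≠ 1.9319, the equation fails at this point, so it cannot hold for all real values of x and y for which both sides are defined.
Squaring the right side gives x + 2√(xy) + y, not x + y.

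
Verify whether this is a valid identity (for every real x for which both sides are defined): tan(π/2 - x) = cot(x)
Claim: tan(π/2 - x) = cot(x).
Reasoning: tan(π/2 - x) = sin(π/2 - x)/cos(π/2 - x) = cos(x)/sin(x) = cot(x), using the cofunction identities sin(π/2 - x) = cos(x) and cos(π/2 - x) = sin(x).
So the two sides agree for every real x for which both sides are defined.

Conclusion: Yes, this is an identity.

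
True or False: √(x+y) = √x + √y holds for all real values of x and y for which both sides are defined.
False.

Claim: √(x+y) = √x + √y.
Test a specific point where both sides are defined: x = 3/2, y = 4.
LHS = √(x+y) ≈ 2.3452
RHS = √x + √y ≈ 3.2247
Since 2.3452 ≠ 3.2247, the equation fails at this point, so it cannot hold for all real values of x and y for which both sides are defined.
Squaring the right side gives x + 2√(xy) + y, not x + y.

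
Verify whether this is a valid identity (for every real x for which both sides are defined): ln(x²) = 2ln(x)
Yes, this is an identity.

Claim: ln(x²) = 2ln(x).
Reasoning: The right side requires x > 0. For x > 0, x² = (e^(ln x))² = e^(2ln x), so ln(x²) = 2ln(x). (For x < 0 the right side is undefined, so those values are outside the claim.)
So the two sides agree for every real x for which both sides are defined.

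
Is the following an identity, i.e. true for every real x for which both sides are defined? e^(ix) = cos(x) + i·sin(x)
Claim: e^(ix) = cos(x) + i·sin(x).
Reasoning: Euler's formula. Expand e^(ix) = Σ (ix)^k / k!. Since i² = -1, the even-k terms are Σ (-1)^m x^(2m)/(2m)! = cos(x) and the odd-k terms are i · Σ (-1)^m x^(2m+1)/(2m+1)! = i·sin(x).
So the two sides agree for every real x for which both sides are defined.

Conclusion: Yes, this is an identity.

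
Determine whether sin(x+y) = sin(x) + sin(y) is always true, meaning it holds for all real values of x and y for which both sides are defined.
Claim: sin(x+y) = sin(x) + sin(y).
Test a specific point where both sides are defined: x = π/4, y = 3π/4.
LHS = sin(x+y) ≈ 0.0000
RHS = sin(x) + sin(y) ≈ 1.4142
Since 0.0000 ≠ 1.4142, the equation fails at this point, so it cannot hold for all real values of x and y for which both sides are defined.
The correct expansion is sin(x+y) = sin(x)cos(y) + cos(x)sin(y); sine is not additive.

Conclusion: No, this is NOT an identity.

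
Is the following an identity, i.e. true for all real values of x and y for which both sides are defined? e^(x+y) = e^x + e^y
No, this is NOT an identity.

Claim: e^(x+y) = e^x + e^y.
Test a specific point where both sides are defined: x = 3, y = -2.
LHS = e^(x+y) ≈ 2.7183
RHS = e^x + e^y ≈ 20.2209
Since 2.7183 ≠ 20.2209, the equation fails at this point, so it cannot hold for all real values of x and y for which both sides are defined.
The correct rule is e^(x+y) = e^x · e^y (a product, not a sum).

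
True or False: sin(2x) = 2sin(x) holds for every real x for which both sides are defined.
Claim: sin(2x) = 2sin(x).
Test a specific point where both sides are defined: x = π/6.
LHS = sin(2x) ≈ 0.8660
RHS = 2sin(x) ≈ 1.0000
Since 0.8660 ≠ 1.0000, the equation fails at this point, so it cannot hold for every real x for which both sides are defined.
The correct double-angle formula is sin(2x) = 2sin(x)cos(x).

Conclusion: False.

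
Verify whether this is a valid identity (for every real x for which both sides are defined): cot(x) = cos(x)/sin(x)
Claim: cot(x) = cos(x)/sin(x).
Reasoning: cot(x) is defined as 1/tan(x) = 1/(sin(x)/cos(x)) = cos(x)/sin(x), wherever sin(x) ≠ 0.
So the two sides agree for every real x for which both sides are defined.

Conclusion: Yes, this is an identity.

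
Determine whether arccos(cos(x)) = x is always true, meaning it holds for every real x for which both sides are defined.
No, this is NOT an identity.

Claim: arccos(cos(x)) = x.
Test a specific point where both sides are defined: x = -π/3.
LHS = arccos(cos(x)) ≈ 1.0472
RHS = x ≈ -1.0472
Since 1.0472 ≠ -1.0472, the equation fails at this point, so it cannot hold for every real x for which both sides are defined.
arccos only returns values in [0, π], so arccos(cos(x)) = x holds only for x in that interval, not for all real x.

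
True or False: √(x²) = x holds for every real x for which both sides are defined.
False.

Claim: √(x²) = x.
Test a specific point where both sides are defined: x = -2.
LHS = √(x²) ≈ 2.0000
RHS = x ≈ -2.0000
Since 2.0000 ≠ -2.0000, the equation fails at this point, so it cannot hold for every real x for which both sides are defined.
√(x²) = |x|, which differs from x whenever x < 0 (both sides are defined for every real x).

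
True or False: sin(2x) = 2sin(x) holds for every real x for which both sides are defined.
False.

Claim: sin(2x) = 2sin(x).
Test a specific point where both sides are defined: x = -π/6.
LHS = sin(2x) ≈ -0.8660
RHS = 2sin(x) ≈ -1.0000
Since -0.8660 ≠ -1.0000, the equation fails at this point, so it cannot hold for every real x for which both sides are defined.
The correct double-angle formula is sin(2x) = 2sin(x)cos(x).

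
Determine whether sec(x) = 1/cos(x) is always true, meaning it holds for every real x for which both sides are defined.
Yes, this is an identity.

Claim: sec(x) = 1/cos(x).
Reasoning: sec(x) is by definition the reciprocal of cos(x), wherever cos(x) ≠ 0.
So the two sides agree for every real x for which both sides are defined.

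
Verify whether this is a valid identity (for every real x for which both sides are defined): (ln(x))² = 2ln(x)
Claim: (ln(x))² = 2ln(x).
Test a specific point where both sides are defined: x = 4.
LHS = (ln(x))² ≈ 1.9218
RHS = 2ln(x) ≈ 2.7726
Since 1.9218 ≠ 2.7726, the equation fails at this point, so it cannot hold for every real x for which both sides are defined.
2ln(x) equals ln(x²), which is not the same as (ln x)².

Conclusion: No, this is NOT an identity.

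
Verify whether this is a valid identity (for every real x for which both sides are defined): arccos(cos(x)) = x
Claim: arccos(cos(x)) = x.
Test a specific point where both sides are defined: x = -π/6.
LHS = arccos(cos(x)) ≈ 0.5236
RHS = x ≈ -0.5236
Since 0.5236 ≠ -0.5236, the equation fails at this point, so it cannot hold for every real x for which both sides are defined.
arccos only returns values in [0, π], so arccos(cos(x)) = x holds only for x in that interval, not for all real x.

Conclusion: No, this is NOT an identity.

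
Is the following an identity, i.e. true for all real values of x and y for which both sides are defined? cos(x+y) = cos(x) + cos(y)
No, this is NOT an identity.

Claim: cos(x+y) = cos(x) + cos(y).
Test a specific point where both sides are defined: x = π/4, y = π.
LHS = cos(x+y) ≈ -0.7071
RHS = cos(x) + cos(y) ≈ -0.2929
Since -0.7071 ≠ -0.2929, the equation fails at this point, so it cannot hold for all real values of x and y for which both sides are defined.
The correct expansion is cos(x+y) = cos(x)cos(y) - sin(x)sin(y); cosine is not additive.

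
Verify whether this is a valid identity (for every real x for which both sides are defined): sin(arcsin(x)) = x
Claim: sin(arcsin(x)) = x.
Reasoning: For -1 ≤ x ≤ 1 (where arcsin is defined), arcsin(x) is by definition an angle whose sine equals x. Taking the sine of that angle returns x. (Note the other order, arcsin(sin x) = x, is NOT an identity.)
So the two sides agree for every real x for which both sides are defined.

Conclusion: Yes, this is an identity.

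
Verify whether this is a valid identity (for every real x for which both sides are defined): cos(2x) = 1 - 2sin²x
Yes, this is an identity.

Claim: cos(2x) = 1 - 2sin²x.
Reasoning: cos(2x) = cos²x - sin²x. Replace cos²x by 1 - sin²x: (1 - sin²x) - sin²x = 1 - 2sin²x.
So the two sides agree for every real x for which both sides are defined.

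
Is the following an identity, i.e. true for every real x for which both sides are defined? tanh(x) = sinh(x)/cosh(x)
Claim: tanh(x) = sinh(x)/cosh(x).
Reasoning: tanh(x) is defined as sinh(x)/cosh(x) = (e^x - e^-x)/(e^x + e^-x); cosh(x) ≥ 1 is never zero, so this holds for every real x.
So the two sides agree for every real x for which both sides are defined.

Conclusion: Yes, this is an identity.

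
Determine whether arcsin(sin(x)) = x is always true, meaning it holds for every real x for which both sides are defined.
Claim: arcsin(sin(x)) = x.
Test a specific point where both sides are defined: x = π.
LHS = arcsin(sin(x)) ≈ 0.0000
RHS = x ≈ 3.1416
Since 0.0000 ≠ 3.1416, the equation fails at this point, so it cannot hold for every real x for which both sides are defined.
arcsin only returns values in [-π/2, π/2], so arcsin(sin(x)) = x holds only for x in that interval, not for all real x.

Conclusion: No, this is NOT an identity.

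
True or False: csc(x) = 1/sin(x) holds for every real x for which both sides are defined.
True.

Claim: csc(x) = 1/sin(x).
Reasoning: csc(x) is by definition the reciprocal of sin(x), wherever sin(x) ≠ 0.
So the two sides agree for every real x for which both sides are defined.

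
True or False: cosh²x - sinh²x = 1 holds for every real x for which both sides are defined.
Claim: cosh²x - sinh²x = 1.
Reasoning: With cosh(x) = (e^x + e^-x)/2 and sinh(x) = (e^x - e^-x)/2: cosh²x = (e^(2x) + 2 + e^(-2x))/4 and sinh²x = (e^(2x) - 2 + e^(-2x))/4. Subtracting leaves 4/4 = 1.
So the two sides agree for every real x for which both sides are defined.

Conclusion: True.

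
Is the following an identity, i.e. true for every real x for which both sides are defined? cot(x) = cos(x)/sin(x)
Claim: cot(x) = cos(x)/sin(x).
Reasoning: cot(x) is defined as 1/tan(x) = 1/(sin(x)/cos(x)) = cos(x)/sin(x), wherever sin(x) ≠ 0.
So the two sides agree for every real x for which both sides are defined.

Conclusion: Yes, this is an identity.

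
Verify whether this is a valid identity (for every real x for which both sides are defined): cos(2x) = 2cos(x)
Claim: cos(2x) = 2cos(x).
Test a specific point where both sides are defined: x = -π/4.
LHS = cos(2x) ≈ 0.0000
RHS = 2cos(x) ≈ 1.4142
Since 0.0000 ≠ 1.4142, the equation fails at this point, so it cannot hold for every real x for which both sides are defined.
The correct double-angle formula is cos(2x) = cos²x - sin²x.

Conclusion: No, this is NOT an identity.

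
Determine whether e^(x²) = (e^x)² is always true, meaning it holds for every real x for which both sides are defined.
No, this is NOT an identity.

Claim: e^(x²) = (e^x)².
Test a specific point where both sides are defined: x = 1.
LHS = e^(x²) ≈ 2.7183
RHS = (e^x)² ≈ 7.3891
Since 2.7183 ≠ 7.3891, the equation fails at this point, so it cannot hold for every real x for which both sides are defined.
(e^x)² = e^(2x), and 2x ≠ x² in general.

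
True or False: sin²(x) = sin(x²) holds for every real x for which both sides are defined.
Claim: sin²(x) = sin(x²).
Test a specific point where both sides are defined: x = -π/4.
LHS = sin²(x) ≈ 0.5000
RHS = sin(x²) ≈ 0.5785
Since 0.5000 ≠ 0.5785, the equation fails at this point, so it cannot hold for every real x for which both sides are defined.
sin²(x) means (sin x)², squaring the output; sin(x²) squares the input. These are different functions.

Conclusion: False.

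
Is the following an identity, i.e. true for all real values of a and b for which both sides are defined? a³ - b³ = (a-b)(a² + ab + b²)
Claim: a³ - b³ = (a-b)(a² + ab + b²).
Reasoning: Expand the right side: (a-b)(a² + ab + b²) = a³ + a²b + ab² - a²b - ab² - b³ = a³ - b³ (the middle terms cancel in pairs).
So the two sides agree for all real values of a and b for which both sides are defined.

Conclusion: Yes, this is an identity.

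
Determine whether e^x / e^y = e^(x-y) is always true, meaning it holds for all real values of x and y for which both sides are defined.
Yes, this is an identity.

Claim: e^x / e^y = e^(x-y).
Reasoning: 1/e^y = e^(-y), so e^x / e^y = e^x · e^(-y) = e^(x + (-y)) = e^(x-y) by the product rule for exponents.
So the two sides agree for all real values of x and y for which both sides are defined.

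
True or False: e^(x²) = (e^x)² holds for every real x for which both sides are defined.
Claim: e^(x²) = (e^x)².
Test a specific point where both sides are defined: x = 3/2.
LHS = e^(x²) ≈ 9.4877
RHS = (e^x)² ≈ 20.0855
Since 9.4877 ≠ 20.0855, the equation fails at this point, so it cannot hold for every real x for which both sides are defined.
(e^x)² = e^(2x), and 2x ≠ x² in general.

Conclusion: False.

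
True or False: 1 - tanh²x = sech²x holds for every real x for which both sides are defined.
True.

Claim: 1 - tanh²x = sech²x.
Reasoning: Divide cosh²x - sinh²x = 1 through by cosh²x (never zero): 1 - tanh²x = 1/cosh²x = sech²x.
So the two sides agree for every real x for which both sides are defined.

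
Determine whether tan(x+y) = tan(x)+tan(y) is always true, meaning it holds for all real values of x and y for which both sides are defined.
No, this is NOT an identity.

Claim: tan(x+y) = tan(x)+tan(y).
Test a specific point where both sides are defined: x = π/6, y = π/6.
LHS = tan(x+y) ≈ 1.7321
RHS = tan(x)+tan(y) ≈ 1.1547
Since 1.7321 ≠ 1.1547, the equation fails at this point, so it cannot hold for all real values of x and y for which both sides are defined.
The correct formula is tan(x+y) = (tan(x) + tan(y))/(1 - tan(x)tan(y)).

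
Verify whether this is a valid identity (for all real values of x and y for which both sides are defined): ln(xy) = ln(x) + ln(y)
Claim: ln(xy) = ln(x) + ln(y).
Reasoning: Both sides are simultaneously defined only when x, y > 0. Write x = e^p, y = e^q (p = ln x, q = ln y). Then xy = e^p · e^q = e^(p+q), so ln(xy) = p + q = ln(x) + ln(y).
So the two sides agree for all real values of x and y for which both sides are defined.

Conclusion: Yes, this is an identity.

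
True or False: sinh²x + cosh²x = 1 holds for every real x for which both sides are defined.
Claim: sinh²x + cosh²x = 1.
Test a specific point where both sides are defined: x = 4.
LHS = sinh²x + cosh²x ≈ 1490.4792
RHS = 1 ≈ 1.0000
Since 1490.4792 ≠ 1.0000, the equation fails at this point, so it cannot hold for every real x for which both sides are defined.
The correct hyperbolic identity is cosh²x - sinh²x = 1 (a difference); the sum sinh²x + cosh²x equals cosh(2x).

Conclusion: False.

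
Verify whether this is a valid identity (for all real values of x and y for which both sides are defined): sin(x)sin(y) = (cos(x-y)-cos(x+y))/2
Yes, this is an identity.

Claim: sin(x)sin(y) = (cos(x-y)-cos(x+y))/2.
Reasoning: cos(x-y) = cos(x)cos(y) + sin(x)sin(y) and cos(x+y) = cos(x)cos(y) - sin(x)sin(y). Subtracting, cos(x-y) - cos(x+y) = 2sin(x)sin(y); divide by 2.
So the two sides agree for all real values of x and y for which both sides are defined.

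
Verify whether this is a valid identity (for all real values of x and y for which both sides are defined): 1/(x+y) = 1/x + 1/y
No, this is NOT an identity.

Claim: 1/(x+y) = 1/x + 1/y.
Test a specific point where both sides are defined: x = 3/2, y = 5.
LHS = 1/(x+y) ≈ 0.1538
RHS = 1/x + 1/y ≈ 0.8667
Since 0.1538 ≠ 0.8667, the equation fails at this point, so it cannot hold for all real values of x and y for which both sides are defined.
1/x + 1/y = (x+y)/(xy), which is not 1/(x+y).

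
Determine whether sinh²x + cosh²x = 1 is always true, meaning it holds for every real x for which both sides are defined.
Claim: sinh²x + cosh²x = 1.
Test a specific point where both sides are defined: x = 3/2.
LHS = sinh²x + cosh²x ≈ 10.0677
RHS = 1 ≈ 1.0000
Since 10.0677 ≠ 1.0000, the equation fails at this point, so it cannot hold for every real x for which both sides are defined.
The correct hyperbolic identity is cosh²x - sinh²x = 1 (a difference); the sum sinh²x + cosh²x equals cosh(2x).

Conclusion: No, this is NOT an identity.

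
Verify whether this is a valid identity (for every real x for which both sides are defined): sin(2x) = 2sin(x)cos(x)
Yes, this is an identity.

Claim: sin(2x) = 2sin(x)cos(x).
Reasoning: Put y = x in the addition formula sin(x+y) = sin(x)cos(y) + cos(x)sin(y): sin(2x) = sin(x)cos(x) + cos(x)sin(x) = 2sin(x)cos(x).
So the two sides agree for every real x for which both sides are defined.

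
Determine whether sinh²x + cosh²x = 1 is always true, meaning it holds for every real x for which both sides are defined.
Claim: sinh²x + cosh²x = 1.
Test a specific point where both sides are defined: x = 3.
LHS = sinh²x + cosh²x ≈ 201.7156
RHS = 1 ≈ 1.0000
Since 201.7156 ≠ 1.0000, the equation fails at this point, so it cannot hold for every real x for which both sides are defined.
The correct hyperbolic identity is cosh²x - sinh²x = 1 (a difference); the sum sinh²x + cosh²x equals cosh(2x).

Conclusion: No, this is NOT an identity.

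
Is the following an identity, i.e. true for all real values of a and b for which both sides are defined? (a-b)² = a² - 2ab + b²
Claim: (a-b)² = a² - 2ab + b².
Reasoning: Expand: (a-b)² = (a-b)(a-b) = a·a - a·b - b·a + b·b = a² - 2ab + b².
So the two sides agree for all real values of a and b for which both sides are defined.

Conclusion: Yes, this is an identity.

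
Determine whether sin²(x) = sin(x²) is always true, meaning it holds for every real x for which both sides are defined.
No, this is NOT an identity.

Claim: sin²(x) = sin(x²).
Test a specific point where both sides are defined: x = π/2.
LHS = sin²(x) ≈ 1.0000
RHS = sin(x²) ≈ 0.6243
Since 1.0000 ≠ 0.6243, the equation fails at this point, so it cannot hold for every real x for which both sides are defined.
sin²(x) means (sin x)², squaring the output; sin(x²) squares the input. These are different functions.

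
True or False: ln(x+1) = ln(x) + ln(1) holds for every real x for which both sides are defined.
Claim: ln(x+1) = ln(x) + ln(1).
Test a specific point where both sides are defined: x = 2.
LHS = ln(x+1) ≈ 1.0986
RHS = ln(x) + ln(1) ≈ 0.6931
Since 1.0986 ≠ 0.6931, the equation fails at this point, so it cannot hold for every real x for which both sides are defined.
ln(1) = 0, so the right side is just ln(x), which differs from ln(x+1).

Conclusion: False.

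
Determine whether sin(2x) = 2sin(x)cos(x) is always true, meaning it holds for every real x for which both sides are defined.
Claim: sin(2x) = 2sin(x)cos(x).
Reasoning: Put y = x in the addition formula sin(x+y) = sin(x)cos(y) + cos(x)sin(y): sin(2x) = sin(x)cos(x) + cos(x)sin(x) = 2sin(x)cos(x).
So the two sides agree for every real x for which both sides are defined.

Conclusion: Yes, this is an identity.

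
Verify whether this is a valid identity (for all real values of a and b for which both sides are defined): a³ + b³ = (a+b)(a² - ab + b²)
Yes, this is an identity.

Claim: a³ + b³ = (a+b)(a² - ab + b²).
Reasoning: Expand the right side: (a+b)(a² - ab + b²) = a³ - a²b + ab² + a²b - ab² + b³ = a³ + b³ (the middle terms cancel in pairs).
So the two sides agree for all real values of a and b for which both sides are defined.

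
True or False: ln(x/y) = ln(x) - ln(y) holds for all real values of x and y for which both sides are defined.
True.

Claim: ln(x/y) = ln(x) - ln(y).
Reasoning: Both sides are simultaneously defined only when x, y > 0. Write x = e^p, y = e^q. Then x/y = e^(p-q), so ln(x/y) = p - q = ln(x) - ln(y).
So the two sides agree for all real values of x and y for which both sides are defined.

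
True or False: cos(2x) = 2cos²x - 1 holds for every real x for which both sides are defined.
Claim: cos(2x) = 2cos²x - 1.
Reasoning: cos(2x) = cos²x - sin²x. Replace sin²x by 1 - cos²x: cos²x - (1 - cos²x) = 2cos²x - 1.
So the two sides agree for every real x for which both sides are defined.

Conclusion: True.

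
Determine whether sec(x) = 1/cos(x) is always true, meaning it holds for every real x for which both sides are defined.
Yes, this is an identity.

Claim: sec(x) = 1/cos(x).
Reasoning: sec(x) is by definition the reciprocal of cos(x), wherever cos(x) ≠ 0.
So the two sides agree for every real x for which both sides are defined.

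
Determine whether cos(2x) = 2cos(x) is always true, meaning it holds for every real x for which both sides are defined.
No, this is NOT an identity.

Claim: cos(2x) = 2cos(x).
Test a specific point where both sides are defined: x = π/3.
LHS = cos(2x) ≈ -0.5000
RHS = 2cos(x) ≈ 1.0000
Since -0.5000 ≠ 1.0000, the equation fails at this point, so it cannot hold for every real x for which both sides are defined.
The correct double-angle formula is cos(2x) = cos²x - sin²x.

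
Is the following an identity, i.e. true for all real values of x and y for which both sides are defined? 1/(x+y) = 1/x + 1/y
No, this is NOT an identity.

Claim: 1/(x+y) = 1/x + 1/y.
Test a specific point where both sides are defined: x = 2, y = -3.
LHS = 1/(x+y) ≈ -1.0000
RHS = 1/x + 1/y ≈ 0.1667
Since -1.0000 ≠ 0.1667, the equation fails at this point, so it cannot hold for all real values of x and y for which both sides are defined.
1/x + 1/y = (x+y)/(xy), which is not 1/(x+y).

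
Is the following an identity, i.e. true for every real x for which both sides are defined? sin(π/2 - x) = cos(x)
Yes, this is an identity.

Claim: sin(π/2 - x) = cos(x).
Reasoning: Use sin(u - v) = sin(u)cos(v) - cos(u)sin(v) with u = π/2, v = x: sin(π/2)cos(x) - cos(π/2)sin(x) = 1·cos(x) - 0·sin(x) = cos(x).
So the two sides agree for every real x for which both sides are defined.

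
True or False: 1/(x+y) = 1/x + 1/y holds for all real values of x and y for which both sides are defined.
Claim: 1/(x+y) = 1/x + 1/y.
Test a specific point where both sides are defined: x = 1/2, y = 3.
LHS = 1/(x+y) ≈ 0.2857
RHS = 1/x + 1/y ≈ 2.3333
Since 0.2857 ≠ 2.3333, the equation fails at this point, so it cannot hold for all real values of x and y for which both sides are defined.
1/x + 1/y = (x+y)/(xy), which is not 1/(x+y).

Conclusion: False.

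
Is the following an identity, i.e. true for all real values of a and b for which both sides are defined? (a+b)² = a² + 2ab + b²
Claim: (a+b)² = a² + 2ab + b².
Reasoning: Expand: (a+b)² = (a+b)(a+b) = a·a + a·b + b·a + b·b = a² + 2ab + b².
So the two sides agree for all real values of a and b for which both sides are defined.

Conclusion: Yes, this is an identity.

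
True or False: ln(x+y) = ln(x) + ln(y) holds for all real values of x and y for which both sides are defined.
False.

Claim: ln(x+y) = ln(x) + ln(y).
Test a specific point where both sides are defined: x = 3/2, y = 1.
LHS = ln(x+y) ≈ 0.9163
RHS = ln(x) + ln(y) ≈ 0.4055
Since 0.9163 ≠ 0.4055, the equation fails at this point, so it cannot hold for all real values of x and y for which both sides are defined.
ln(x) + ln(y) = ln(xy), not ln(x+y).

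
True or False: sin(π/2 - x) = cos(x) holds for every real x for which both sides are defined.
Claim: sin(π/2 - x) = cos(x).
Reasoning: Use sin(u - v) = sin(u)cos(v) - cos(u)sin(v) with u = π/2, v = x: sin(π/2)cos(x) - cos(π/2)sin(x) = 1·cos(x) - 0·sin(x) = cos(x).
So the two sides agree for every real x for which both sides are defined.

Conclusion: True.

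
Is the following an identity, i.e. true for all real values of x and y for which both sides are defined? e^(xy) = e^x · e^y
No, this is NOT an identity.

Claim: e^(xy) = e^x · e^y.
Test a specific point where both sides are defined: x = 1, y = 5.
LHS = e^(xy) ≈ 148.4132
RHS = e^x · e^y ≈ 403.4288
Since 148.4132 ≠ 403.4288, the equation fails at this point, so it cannot hold for all real values of x and y for which both sides are defined.
e^x · e^y = e^(x+y), not e^(xy).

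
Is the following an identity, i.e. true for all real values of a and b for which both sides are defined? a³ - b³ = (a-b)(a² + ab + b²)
Claim: a³ - b³ = (a-b)(a² + ab + b²).
Reasoning: Expand the right side: (a-b)(a² + ab + b²) = a³ + a²b + ab² - a²b - ab² - b³ = a³ - b³ (the middle terms cancel in pairs).
So the two sides agree for all real values of a and b for which both sides are defined.

Conclusion: Yes, this is an identity.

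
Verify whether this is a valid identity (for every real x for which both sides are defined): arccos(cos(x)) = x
No, this is NOT an identity.

Claim: arccos(cos(x)) = x.
Test a specific point where both sides are defined: x = -π/3.
LHS = arccos(cos(x)) ≈ 1.0472
RHS = x ≈ -1.0472
Since 1.0472 ≠ -1.0472, the equation fails at this point, so it cannot hold for every real x for which both sides are defined.
arccos only returns values in [0, π], so arccos(cos(x)) = x holds only for x in that interval, not for all real x.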